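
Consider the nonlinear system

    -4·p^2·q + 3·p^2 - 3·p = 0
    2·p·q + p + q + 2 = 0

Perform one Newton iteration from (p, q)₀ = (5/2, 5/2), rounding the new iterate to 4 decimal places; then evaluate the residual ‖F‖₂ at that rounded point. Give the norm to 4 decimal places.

At (5/2, 5/2): F = (-51.2500, 19.5000).
Jacobian J = [[-8·p·q + 6·p - 3, -4·p^2], [2·q + 1, 2·p + 1]].
At the point, J = [[-38.0000, -25.0000], [6.0000, 6.0000]] (det J = -78.0000).
Solving J·Δ = −F gives Δ = (2.3077, -5.5577).
Then the next iterate is (p, q)₁ = (4.8077, -3.0577).
Re-evaluating at (4.8077, -3.0577): F = (337.621296, -25.651009), so ‖F‖₂ = 338.5943.

338.5943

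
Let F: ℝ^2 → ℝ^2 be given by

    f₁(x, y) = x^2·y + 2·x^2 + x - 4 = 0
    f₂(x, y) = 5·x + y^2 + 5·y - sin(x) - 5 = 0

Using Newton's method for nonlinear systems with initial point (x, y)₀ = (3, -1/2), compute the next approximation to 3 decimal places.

(1.671, -0.413)

At (3, -1/2): F = (12.500, 7.60888).
Jacobian J = [[2·x·y + 4·x + 1, x^2], [-cos(x) + 5, 2·y + 5]].
At the point, J = [[10.000, 9.000], [5.98999, 4.000]] (det J = -13.90993).
Solving J·Δ = −F gives Δ = (-1.329, 0.087).
Then the next iterate is (x, y)₁ = (1.671, -0.413).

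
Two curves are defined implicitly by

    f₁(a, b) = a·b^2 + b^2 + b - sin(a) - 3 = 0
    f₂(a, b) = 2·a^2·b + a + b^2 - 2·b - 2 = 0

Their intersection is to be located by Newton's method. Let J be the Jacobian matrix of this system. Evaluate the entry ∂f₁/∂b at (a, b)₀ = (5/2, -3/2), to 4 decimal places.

∂f₁/∂b = 2·a·b + 2·b + 1.
At (5/2, -3/2) this is -9.5000.

-9.5000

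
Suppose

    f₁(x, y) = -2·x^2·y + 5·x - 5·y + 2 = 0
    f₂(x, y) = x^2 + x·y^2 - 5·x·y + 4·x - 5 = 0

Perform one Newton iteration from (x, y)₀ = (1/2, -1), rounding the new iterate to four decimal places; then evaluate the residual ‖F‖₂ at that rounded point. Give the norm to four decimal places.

10.8182

At (1/2, -1): F = (10.0000, 0.2500).
Jacobian J = [[-4·x·y + 5, -2·x^2 - 5], [2·x + y^2 - 5·y + 4, 2·x·y - 5·x]].
At the point, J = [[7.0000, -5.5000], [11.0000, -3.5000]] (det J = 36.0000).
Solving J·Δ = −F gives Δ = (0.9340, 3.0069).
Then the next iterate is (x, y)₁ = (1.4340, 2.0069).
Re-evaluating at (1.4340, 2.0069): F = (-9.118302, -5.821470), so ‖F‖₂ = 10.8182.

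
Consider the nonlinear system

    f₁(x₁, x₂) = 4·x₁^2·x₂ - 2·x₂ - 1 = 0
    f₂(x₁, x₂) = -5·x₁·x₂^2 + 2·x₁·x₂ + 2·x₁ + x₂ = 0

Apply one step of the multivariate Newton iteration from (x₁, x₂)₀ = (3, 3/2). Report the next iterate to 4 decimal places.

At (3, 3/2): F = (50.0000, -17.2500).
Jacobian J = [[8·x₁·x₂, 4·x₁^2 - 2], [-5·x₂^2 + 2·x₂ + 2, -10·x₁·x₂ + 2·x₁ + 1]].
At the point, J = [[36.0000, 34.0000], [-6.2500, -38.0000]] (det J = -1155.5000).
Solving J·Δ = −F gives Δ = (-1.1367, -0.2670).
Then the next iterate is (x₁, x₂)₁ = (1.8633, 1.2330).

(1.8633, 1.2330)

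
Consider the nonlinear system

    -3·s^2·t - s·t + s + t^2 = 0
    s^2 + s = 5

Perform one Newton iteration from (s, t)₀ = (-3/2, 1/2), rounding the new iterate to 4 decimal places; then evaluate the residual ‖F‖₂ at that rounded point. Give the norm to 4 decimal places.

At (-3/2, 1/2): F = (-3.8750, -4.2500).
Jacobian J = [[-6·s·t - t + 1, -3·s^2 - s + 2·t], [2·s + 1, 0]].
At the point, J = [[5.0000, -4.2500], [-2.0000, 0.0000]] (det J = -8.5000).
Solving J·Δ = −F gives Δ = (-2.1250, -3.4118).
Then the next iterate is (s, t)₁ = (-3.6250, -2.9118).
Re-evaluating at (-3.6250, -2.9118): F = (109.086920, 4.515625), so ‖F‖₂ = 109.1803.

109.1803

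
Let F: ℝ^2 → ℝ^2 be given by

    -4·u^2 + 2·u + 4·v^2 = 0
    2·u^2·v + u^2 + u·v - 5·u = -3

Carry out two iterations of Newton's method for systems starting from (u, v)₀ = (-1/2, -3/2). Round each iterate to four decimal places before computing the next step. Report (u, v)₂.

(0.6184, -0.2249)

At (-1/2, -3/2): F = (7.0000, 5.7500).
Jacobian J = [[-8·u + 2, 8·v], [4·u·v + 2·u + v - 5, 2·u^2 + u]].
At the point, J = [[6.0000, -12.0000], [-4.5000, 0.0000]] (det J = -54.0000).
Solving J·Δ = −F gives Δ = (1.2778, 1.2222).
Then the next iterate is (u, v)₁ = (0.7778, -0.2778).
Round to (0.7778, -0.2778) and repeat: F = (-0.5556, -0.836223), J = [[-4.2224, -2.2224], [-4.586491, 1.987746]].
Δ = (-0.1594, 0.0529), so (u, v)₂ = (0.6184, -0.2249).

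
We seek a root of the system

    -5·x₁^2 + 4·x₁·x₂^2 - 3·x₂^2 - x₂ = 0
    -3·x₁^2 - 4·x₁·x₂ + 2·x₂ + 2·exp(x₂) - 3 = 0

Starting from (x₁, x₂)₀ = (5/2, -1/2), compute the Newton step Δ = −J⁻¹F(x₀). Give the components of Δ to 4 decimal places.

(-1.0958, -0.3377)

At (5/2, -1/2): F = (-29.0000, -16.536939).
Jacobian J = [[-10·x₁ + 4·x₂^2, 8·x₁·x₂ - 6·x₂ - 1], [-6·x₁ - 4·x₂, -4·x₁ + 2·exp(x₂) + 2]].
At the point, J = [[-24.0000, -8.0000], [-13.0000, -6.786939]] (det J = 58.886528).
Solving J·Δ = −F gives Δ = (-1.0958, -0.3377).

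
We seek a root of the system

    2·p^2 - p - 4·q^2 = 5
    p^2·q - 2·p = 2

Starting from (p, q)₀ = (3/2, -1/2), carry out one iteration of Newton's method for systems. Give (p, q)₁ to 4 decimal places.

(0.7970, 1.1287)

At (3/2, -1/2): F = (-3.0000, -6.1250).
Jacobian J = [[4·p - 1, -8·q], [2·p·q - 2, p^2]].
At the point, J = [[5.0000, 4.0000], [-3.5000, 2.2500]] (det J = 25.2500).
Solving J·Δ = −F gives Δ = (-0.7030, 1.6287).
Then the next iterate is (p, q)₁ = (0.7970, 1.1287).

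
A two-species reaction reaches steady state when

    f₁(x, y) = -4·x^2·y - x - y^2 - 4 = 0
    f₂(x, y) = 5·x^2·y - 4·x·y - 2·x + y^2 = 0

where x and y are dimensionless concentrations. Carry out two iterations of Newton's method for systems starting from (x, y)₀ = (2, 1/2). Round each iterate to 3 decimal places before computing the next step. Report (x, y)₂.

At (2, 1/2): F = (-14.250, 2.250).
Jacobian J = [[-8·x·y - 1, -4·x^2 - 2·y], [10·x·y - 4·y - 2, 5·x^2 - 4·x + 2·y]].
At the point, J = [[-9.000, -17.000], [6.000, 13.000]] (det J = -15.000).
Solving J·Δ = −F gives Δ = (-9.800, 4.350).
Then the next iterate is (x, y)₁ = (-7.800, 4.850).
Round to (-7.800, 4.850) and repeat: F = (-1200.01850, 1665.81250), J = [[301.640, -253.060], [-399.700, 345.100]].
Δ = (-2.518, -7.744), so (x, y)₂ = (-10.318, -2.894).

(-10.318, -2.894)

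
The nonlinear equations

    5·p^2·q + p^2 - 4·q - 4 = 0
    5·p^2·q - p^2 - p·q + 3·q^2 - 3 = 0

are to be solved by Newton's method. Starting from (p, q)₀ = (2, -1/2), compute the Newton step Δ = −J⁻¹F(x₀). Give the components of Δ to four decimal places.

At (2, -1/2): F = (-8.0000, -15.2500).
Jacobian J = [[10·p·q + 2·p, 5·p^2 - 4], [10·p·q - 2·p - q, 5·p^2 - p + 6·q]].
At the point, J = [[-6.0000, 16.0000], [-13.5000, 15.0000]] (det J = 126.0000).
Solving J·Δ = −F gives Δ = (-0.9841, 0.1310).

(-0.9841, 0.1310)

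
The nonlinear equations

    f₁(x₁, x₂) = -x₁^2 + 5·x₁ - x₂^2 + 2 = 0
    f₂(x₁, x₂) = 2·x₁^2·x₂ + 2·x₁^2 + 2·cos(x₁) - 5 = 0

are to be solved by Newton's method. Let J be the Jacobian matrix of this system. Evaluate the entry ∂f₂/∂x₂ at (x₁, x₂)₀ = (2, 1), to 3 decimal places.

8.000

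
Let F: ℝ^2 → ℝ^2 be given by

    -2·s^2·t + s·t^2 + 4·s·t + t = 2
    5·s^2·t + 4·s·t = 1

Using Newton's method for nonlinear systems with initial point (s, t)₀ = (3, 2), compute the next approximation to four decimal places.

At (3, 2): F = (0.0000, 113.0000).
Jacobian J = [[-4·s·t + t^2 + 4·t, -2·s^2 + 2·s·t + 4·s + 1], [10·s·t + 4·t, 5·s^2 + 4·s]].
At the point, J = [[-12.0000, 7.0000], [68.0000, 57.0000]] (det J = -1160.0000).
Solving J·Δ = −F gives Δ = (-0.6819, -1.1690).
Then the next iterate is (s, t)₁ = (2.3181, 0.8310).

(2.3181, 0.8310)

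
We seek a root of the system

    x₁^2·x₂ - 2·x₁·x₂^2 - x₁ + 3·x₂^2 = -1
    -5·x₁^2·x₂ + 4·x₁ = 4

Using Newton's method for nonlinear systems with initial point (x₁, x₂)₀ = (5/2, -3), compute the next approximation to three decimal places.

(0.852, -3.975)

At (5/2, -3): F = (-38.250, 99.750).
Jacobian J = [[2·x₁·x₂ - 2·x₂^2 - 1, x₁^2 - 4·x₁·x₂ + 6·x₂], [-10·x₁·x₂ + 4, -5·x₁^2]].
At the point, J = [[-34.000, 18.250], [79.000, -31.250]] (det J = -379.250).
Solving J·Δ = −F gives Δ = (-1.648, -0.975).
Then the next iterate is (x₁, x₂)₁ = (0.852, -3.975).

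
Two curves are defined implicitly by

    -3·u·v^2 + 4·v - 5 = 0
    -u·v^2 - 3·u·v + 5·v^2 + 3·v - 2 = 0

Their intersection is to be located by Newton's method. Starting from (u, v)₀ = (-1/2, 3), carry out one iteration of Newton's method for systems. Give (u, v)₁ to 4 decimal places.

At (-1/2, 3): F = (20.5000, 61.0000).
Jacobian J = [[-3·v^2, -6·u·v + 4], [-v^2 - 3·v, -2·u·v - 3·u + 10·v + 3]].
At the point, J = [[-27.0000, 13.0000], [-18.0000, 37.5000]] (det J = -778.5000).
Solving J·Δ = −F gives Δ = (-0.0311, -1.6416).
Then the next iterate is (u, v)₁ = (-0.5311, 1.3584).

(-0.5311, 1.3584)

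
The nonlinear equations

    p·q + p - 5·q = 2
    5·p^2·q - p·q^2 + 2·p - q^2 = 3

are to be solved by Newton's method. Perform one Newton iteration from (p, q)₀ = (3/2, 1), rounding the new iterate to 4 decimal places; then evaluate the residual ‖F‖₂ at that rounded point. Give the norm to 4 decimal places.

At (3/2, 1): F = (-4.0000, 8.7500).
Jacobian J = [[q + 1, p - 5], [10·p·q - q^2 + 2, 5·p^2 - 2·p·q - 2·q]].
At the point, J = [[2.0000, -3.5000], [16.0000, 6.2500]] (det J = 68.5000).
Solving J·Δ = −F gives Δ = (-0.0821, -1.1898).
Then the next iterate is (p, q)₁ = (1.4179, -0.1898).
Re-evaluating at (1.4179, -0.1898): F = (0.097783, -2.159210), so ‖F‖₂ = 2.1614.

2.1614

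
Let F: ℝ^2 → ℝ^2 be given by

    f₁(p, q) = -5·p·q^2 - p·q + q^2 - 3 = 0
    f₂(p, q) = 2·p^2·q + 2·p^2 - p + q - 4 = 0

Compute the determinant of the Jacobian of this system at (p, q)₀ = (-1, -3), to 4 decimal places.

119.0000

J = [[-5·q^2 - q, -10·p·q - p + 2·q], [4·p·q + 4·p - 1, 2·p^2 + 1]].
At the point, J = [[-42.0000, -35.0000], [7.0000, 3.0000]].
det J = 119.0000.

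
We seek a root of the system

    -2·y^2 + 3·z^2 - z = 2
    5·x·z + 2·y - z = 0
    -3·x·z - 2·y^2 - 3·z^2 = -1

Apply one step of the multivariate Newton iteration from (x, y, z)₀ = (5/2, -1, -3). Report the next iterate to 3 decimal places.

At (5/2, -1, -3): F = (26.000, -36.500, -5.500).
Jacobian J = [[0, -4·y, 6·z - 1], [5·z, 2, 5·x - 1], [-3·z, -4·y, -3·x - 6·z]].
At the point, J = [[0.000, 4.000, -19.000], [-15.000, 2.000, 11.500], [9.000, 4.000, 10.500]] (det J = 2526.000).
Solving J·Δ = −F gives Δ = (-1.265, 0.405, 1.454).
Then the next iterate is (x, y, z)₁ = (1.235, -0.595, -1.546).

(1.235, -0.595, -1.546)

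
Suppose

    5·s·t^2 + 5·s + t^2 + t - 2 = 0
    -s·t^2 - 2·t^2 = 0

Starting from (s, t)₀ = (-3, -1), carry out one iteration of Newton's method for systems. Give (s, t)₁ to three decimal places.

(-6.889, 1.444)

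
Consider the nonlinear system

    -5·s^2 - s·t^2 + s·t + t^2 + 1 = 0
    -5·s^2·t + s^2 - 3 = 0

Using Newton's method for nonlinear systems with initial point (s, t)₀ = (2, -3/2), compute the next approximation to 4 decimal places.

At (2, -3/2): F = (-24.2500, 31.0000).
Jacobian J = [[-10·s - t^2 + t, -2·s·t + s + 2·t], [-10·s·t + 2·s, -5·s^2]].
At the point, J = [[-23.7500, 5.0000], [34.0000, -20.0000]] (det J = 305.0000).
Solving J·Δ = −F gives Δ = (-1.0820, -0.2893).
Then the next iterate is (s, t)₁ = (0.9180, -1.7893).

(0.9180, -1.7893)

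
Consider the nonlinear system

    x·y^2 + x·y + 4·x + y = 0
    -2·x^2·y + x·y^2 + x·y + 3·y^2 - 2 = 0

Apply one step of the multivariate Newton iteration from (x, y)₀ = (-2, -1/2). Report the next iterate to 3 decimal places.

(0.291, -1.090)

At (-2, -1/2): F = (-8.000, 3.250).
Jacobian J = [[y^2 + y + 4, 2·x·y + x + 1], [-4·x·y + y^2 + y, -2·x^2 + 2·x·y + x + 6·y]].
At the point, J = [[3.750, 1.000], [-4.250, -11.000]] (det J = -37.000).
Solving J·Δ = −F gives Δ = (2.291, -0.590).
Then the next iterate is (x, y)₁ = (0.291, -1.090).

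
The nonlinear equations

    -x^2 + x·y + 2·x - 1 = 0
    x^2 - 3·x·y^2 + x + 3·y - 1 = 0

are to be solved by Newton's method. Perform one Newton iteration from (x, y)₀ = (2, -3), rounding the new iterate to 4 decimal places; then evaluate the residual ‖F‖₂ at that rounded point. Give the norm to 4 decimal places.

18.2237

At (2, -3): F = (-7.0000, -58.0000).
Jacobian J = [[-2·x + y + 2, x], [2·x - 3·y^2 + 1, -6·x·y + 3]].
At the point, J = [[-5.0000, 2.0000], [-22.0000, 39.0000]] (det J = -151.0000).
Solving J·Δ = −F gives Δ = (-1.0397, 0.9007).
Then the next iterate is (x, y)₁ = (0.9603, -2.0993).
Re-evaluating at (0.9603, -2.0993): F = (-2.017534, -18.111724), so ‖F‖₂ = 18.2237.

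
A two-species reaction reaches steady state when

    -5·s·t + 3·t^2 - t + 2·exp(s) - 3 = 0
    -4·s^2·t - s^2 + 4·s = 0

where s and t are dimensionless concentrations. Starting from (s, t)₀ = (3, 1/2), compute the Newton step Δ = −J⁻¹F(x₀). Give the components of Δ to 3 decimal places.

At (3, 1/2): F = (29.92107, -15.000).
Jacobian J = [[-5·t + 2·exp(s), -5·s + 6·t - 1], [-8·s·t - 2·s + 4, -4·s^2]].
At the point, J = [[37.67107, -13.000], [-14.000, -36.000]] (det J = -1538.15866).
Solving J·Δ = −F gives Δ = (-0.827, -0.095).

(-0.827, -0.095)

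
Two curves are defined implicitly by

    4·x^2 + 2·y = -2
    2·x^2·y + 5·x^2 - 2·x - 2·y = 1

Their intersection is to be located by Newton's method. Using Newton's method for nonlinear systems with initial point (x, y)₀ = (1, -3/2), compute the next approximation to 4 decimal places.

(0.0000, 1.0000)

At (1, -3/2): F = (3.0000, 2.0000).
Jacobian J = [[8·x, 2], [4·x·y + 10·x - 2, 2·x^2 - 2]].
At the point, J = [[8.0000, 2.0000], [2.0000, 0.0000]] (det J = -4.0000).
Solving J·Δ = −F gives Δ = (-1.0000, 2.5000).
Then the next iterate is (x, y)₁ = (0.0000, 1.0000).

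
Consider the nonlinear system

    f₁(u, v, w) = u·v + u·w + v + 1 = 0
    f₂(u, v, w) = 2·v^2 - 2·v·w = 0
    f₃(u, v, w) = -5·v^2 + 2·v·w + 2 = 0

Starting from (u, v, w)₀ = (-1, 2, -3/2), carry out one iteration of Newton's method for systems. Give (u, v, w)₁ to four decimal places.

(-3.5833, 1.1667, -0.2917)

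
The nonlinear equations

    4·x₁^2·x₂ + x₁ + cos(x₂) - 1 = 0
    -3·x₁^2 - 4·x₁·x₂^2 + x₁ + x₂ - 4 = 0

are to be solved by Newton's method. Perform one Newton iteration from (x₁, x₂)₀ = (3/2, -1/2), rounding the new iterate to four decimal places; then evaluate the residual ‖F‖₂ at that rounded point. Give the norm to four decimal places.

At (3/2, -1/2): F = (-3.122417, -11.2500).
Jacobian J = [[8·x₁·x₂ + 1, 4·x₁^2 - sin(x₂)], [-6·x₁ - 4·x₂^2 + 1, -8·x₁·x₂ + 1]].
At the point, J = [[-5.0000, 9.479426], [-9.0000, 7.0000]] (det J = 50.314830).
Solving J·Δ = −F gives Δ = (-1.6851, -0.5594).
Then the next iterate is (x₁, x₂)₁ = (-0.1851, -1.0594).
Re-evaluating at (-0.1851, -1.0594): F = (-0.840893, -4.516314), so ‖F‖₂ = 4.5939.

4.5939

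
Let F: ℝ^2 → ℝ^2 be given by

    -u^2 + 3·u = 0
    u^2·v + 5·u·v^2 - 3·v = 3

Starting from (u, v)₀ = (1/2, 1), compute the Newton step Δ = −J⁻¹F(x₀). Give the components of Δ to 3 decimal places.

At (1/2, 1): F = (1.250, -3.250).
Jacobian J = [[-2·u + 3, 0], [2·u·v + 5·v^2, u^2 + 10·u·v - 3]].
At the point, J = [[2.000, 0.000], [6.000, 2.250]] (det J = 4.500).
Solving J·Δ = −F gives Δ = (-0.625, 3.111).

(-0.625, 3.111)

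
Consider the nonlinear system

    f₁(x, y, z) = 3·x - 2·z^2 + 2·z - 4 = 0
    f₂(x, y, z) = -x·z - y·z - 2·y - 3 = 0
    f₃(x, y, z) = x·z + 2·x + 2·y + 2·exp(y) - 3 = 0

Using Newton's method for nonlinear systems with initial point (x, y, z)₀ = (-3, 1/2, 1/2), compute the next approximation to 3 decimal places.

(1.167, 1.190, 3.124)

At (-3, 1/2, 1/2): F = (-12.500, -2.750, -6.20256).
Jacobian J = [[3, 0, -4·z + 2], [-z, -z - 2, -x - y], [z + 2, 2·exp(y) + 2, x]].
At the point, J = [[3.000, 0.000, 0.000], [-0.500, -2.500, 2.500], [2.500, 5.29744, -3.000]] (det J = -17.23082).
Solving J·Δ = −F gives Δ = (4.167, 0.690, 2.624).
Then the next iterate is (x, y, z)₁ = (1.167, 1.190, 3.124).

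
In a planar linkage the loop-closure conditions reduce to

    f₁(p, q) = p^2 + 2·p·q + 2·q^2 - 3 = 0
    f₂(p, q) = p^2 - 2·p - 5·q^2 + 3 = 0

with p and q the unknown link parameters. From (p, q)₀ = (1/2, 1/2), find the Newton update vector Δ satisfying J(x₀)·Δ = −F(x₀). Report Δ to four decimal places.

At (1/2, 1/2): F = (-1.7500, 1.0000).
Jacobian J = [[2·p + 2·q, 2·p + 4·q], [2·p - 2, -10·q]].
At the point, J = [[2.0000, 3.0000], [-1.0000, -5.0000]] (det J = -7.0000).
Solving J·Δ = −F gives Δ = (0.8214, 0.0357).

(0.8214, 0.0357)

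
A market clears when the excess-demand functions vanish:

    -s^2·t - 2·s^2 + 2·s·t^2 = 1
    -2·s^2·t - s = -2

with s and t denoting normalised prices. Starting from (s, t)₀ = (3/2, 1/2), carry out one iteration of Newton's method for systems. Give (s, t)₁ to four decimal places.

At (3/2, 1/2): F = (-5.8750, -1.7500).
Jacobian J = [[-2·s·t - 4·s + 2·t^2, -s^2 + 4·s·t], [-4·s·t - 1, -2·s^2]].
At the point, J = [[-7.0000, 0.7500], [-4.0000, -4.5000]] (det J = 34.5000).
Solving J·Δ = −F gives Δ = (-0.8043, 0.3261).
Then the next iterate is (s, t)₁ = (0.6957, 0.8261).

(0.6957, 0.8261)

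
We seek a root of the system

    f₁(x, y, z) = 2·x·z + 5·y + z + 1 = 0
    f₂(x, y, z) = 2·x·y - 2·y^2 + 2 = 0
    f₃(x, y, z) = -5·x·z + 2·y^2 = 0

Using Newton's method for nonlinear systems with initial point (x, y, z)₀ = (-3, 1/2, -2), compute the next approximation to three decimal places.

(-65.500, -7.500, 42.700)

At (-3, 1/2, -2): F = (13.500, -1.500, -29.500).
Jacobian J = [[2·z, 5, 2·x + 1], [2·y, 2·x - 4·y, 0], [-5·z, 4·y, -5·x]].
At the point, J = [[-4.000, 5.000, -5.000], [1.000, -8.000, 0.000], [10.000, 2.000, 15.000]] (det J = -5.000).
Solving J·Δ = −F gives Δ = (-62.500, -8.000, 44.700).
Then the next iterate is (x, y, z)₁ = (-65.500, -7.500, 42.700).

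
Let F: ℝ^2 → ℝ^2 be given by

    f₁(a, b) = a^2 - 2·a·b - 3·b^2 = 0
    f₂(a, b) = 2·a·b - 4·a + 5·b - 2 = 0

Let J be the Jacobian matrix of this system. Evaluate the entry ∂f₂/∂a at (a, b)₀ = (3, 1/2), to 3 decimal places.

∂f₂/∂a = 2·b - 4.
At (3, 1/2) this is -3.000.

-3.000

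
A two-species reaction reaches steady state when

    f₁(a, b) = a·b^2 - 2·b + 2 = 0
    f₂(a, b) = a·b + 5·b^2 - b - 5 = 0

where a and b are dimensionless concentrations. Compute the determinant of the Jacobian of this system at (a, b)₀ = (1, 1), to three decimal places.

J = [[b^2, 2·a·b - 2], [b, a + 10·b - 1]].
At the point, J = [[1.000, 0.000], [1.000, 10.000]].
det J = 10.000.

10.000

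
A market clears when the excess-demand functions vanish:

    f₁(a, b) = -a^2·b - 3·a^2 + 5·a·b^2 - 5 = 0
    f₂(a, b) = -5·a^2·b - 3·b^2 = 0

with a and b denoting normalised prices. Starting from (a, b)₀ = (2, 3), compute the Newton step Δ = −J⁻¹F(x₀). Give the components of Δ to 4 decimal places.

(-0.9969, -0.7155)

At (2, 3): F = (61.0000, -87.0000).
Jacobian J = [[-2·a·b - 6·a + 5·b^2, -a^2 + 10·a·b], [-10·a·b, -5·a^2 - 6·b]].
At the point, J = [[21.0000, 56.0000], [-60.0000, -38.0000]] (det J = 2562.0000).
Solving J·Δ = −F gives Δ = (-0.9969, -0.7155).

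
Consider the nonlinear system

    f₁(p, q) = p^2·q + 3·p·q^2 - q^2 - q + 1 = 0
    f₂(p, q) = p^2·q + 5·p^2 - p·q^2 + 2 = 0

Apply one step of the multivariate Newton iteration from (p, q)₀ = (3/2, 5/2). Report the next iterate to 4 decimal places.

At (3/2, 5/2): F = (26.0000, 9.5000).
Jacobian J = [[2·p·q + 3·q^2, p^2 + 6·p·q - 2·q - 1], [2·p·q + 10·p - q^2, p^2 - 2·p·q]].
At the point, J = [[26.2500, 18.7500], [16.2500, -5.2500]] (det J = -442.5000).
Solving J·Δ = −F gives Δ = (-0.7110, -0.3912).
Then the next iterate is (p, q)₁ = (0.7890, 2.1088).

(0.7890, 2.1088)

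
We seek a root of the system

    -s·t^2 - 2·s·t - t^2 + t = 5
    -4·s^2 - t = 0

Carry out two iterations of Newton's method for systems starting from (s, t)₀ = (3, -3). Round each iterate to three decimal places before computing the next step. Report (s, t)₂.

(0.828, -0.496)

At (3, -3): F = (-26.000, -33.000).
Jacobian J = [[-t^2 - 2·t, -2·s·t - 2·s - 2·t + 1], [-8·s, -1]].
At the point, J = [[-3.000, 19.000], [-24.000, -1.000]] (det J = 459.000).
Solving J·Δ = −F gives Δ = (-1.423, 1.144).
Then the next iterate is (s, t)₁ = (1.577, -1.856).
Round to (1.577, -1.856) and repeat: F = (-9.87926, -8.09172), J = [[0.26726, 7.41182], [-12.616, -1.000]].
Δ = (-0.749, 1.360), so (s, t)₂ = (0.828, -0.496).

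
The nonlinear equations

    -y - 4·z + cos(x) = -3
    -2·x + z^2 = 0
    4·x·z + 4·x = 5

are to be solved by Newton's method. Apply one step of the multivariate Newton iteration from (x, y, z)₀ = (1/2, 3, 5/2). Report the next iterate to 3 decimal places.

(0.507, -1.936, 1.453)

At (1/2, 3, 5/2): F = (-9.12242, 5.250, 2.000).
Jacobian J = [[-sin(x), -1, -4], [-2, 0, 2·z], [4·z + 4, 0, 4·x]].
At the point, J = [[-0.47943, -1.000, -4.000], [-2.000, 0.000, 5.000], [14.000, 0.000, 2.000]] (det J = -74.000).
Solving J·Δ = −F gives Δ = (0.007, -4.936, -1.047).
Then the next iterate is (x, y, z)₁ = (0.507, -1.936, 1.453).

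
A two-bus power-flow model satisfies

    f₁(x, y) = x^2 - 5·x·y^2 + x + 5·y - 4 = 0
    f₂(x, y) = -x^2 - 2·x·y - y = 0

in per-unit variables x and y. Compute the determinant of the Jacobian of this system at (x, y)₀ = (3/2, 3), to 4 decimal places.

-196.0000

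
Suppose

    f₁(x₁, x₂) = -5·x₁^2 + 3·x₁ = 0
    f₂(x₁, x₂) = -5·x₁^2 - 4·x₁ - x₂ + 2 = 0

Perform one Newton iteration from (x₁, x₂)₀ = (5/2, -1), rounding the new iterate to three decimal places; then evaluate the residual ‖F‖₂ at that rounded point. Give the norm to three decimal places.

8.231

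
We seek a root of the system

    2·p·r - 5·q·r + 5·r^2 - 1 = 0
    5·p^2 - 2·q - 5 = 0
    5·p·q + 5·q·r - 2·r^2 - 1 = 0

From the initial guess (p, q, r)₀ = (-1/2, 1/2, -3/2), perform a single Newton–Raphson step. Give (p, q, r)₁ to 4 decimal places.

At (-1/2, 1/2, -3/2): F = (15.5000, -4.7500, -10.5000).
Jacobian J = [[2·r, -5·r, 2·p - 5·q + 10·r], [10·p, -2, 0], [5·q, 5·p + 5·r, 5·q - 4·r]].
At the point, J = [[-3.0000, 7.5000, -18.5000], [-5.0000, -2.0000, 0.0000], [2.5000, -10.0000, 8.5000]] (det J = -647.7500).
Solving J·Δ = −F gives Δ = (-0.6962, -0.6346, 0.6935).
Then the next iterate is (p, q, r)₁ = (-1.1962, -0.1346, -0.8065).

(-1.1962, -0.1346, -0.8065)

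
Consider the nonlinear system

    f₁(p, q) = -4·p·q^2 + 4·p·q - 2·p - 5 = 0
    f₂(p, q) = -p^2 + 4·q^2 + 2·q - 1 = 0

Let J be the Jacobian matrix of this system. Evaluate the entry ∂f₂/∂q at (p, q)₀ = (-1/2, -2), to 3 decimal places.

-14.000

∂f₂/∂q = 8·q + 2.
At (-1/2, -2) this is -14.000.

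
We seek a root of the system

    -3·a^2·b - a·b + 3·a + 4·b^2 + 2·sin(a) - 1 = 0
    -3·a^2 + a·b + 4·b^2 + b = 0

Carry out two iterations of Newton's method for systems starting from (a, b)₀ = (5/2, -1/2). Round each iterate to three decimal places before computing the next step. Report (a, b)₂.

(0.622, 0.150)

At (5/2, -1/2): F = (19.32194, -19.500).
Jacobian J = [[-6·a·b - b + 2·cos(a) + 3, -3·a^2 - a + 8·b], [-6·a + b, a + 8·b + 1]].
At the point, J = [[9.39771, -25.250], [-15.500, -0.500]] (det J = -396.07386).
Solving J·Δ = −F gives Δ = (-1.268, 0.293).
Then the next iterate is (a, b)₁ = (1.232, -0.207).
Round to (1.232, -0.207) and repeat: F = (5.95130, -4.84410), J = [[5.40185, -7.44147], [-7.599, 0.576]].
Δ = (-0.610, 0.357), so (a, b)₂ = (0.622, 0.150).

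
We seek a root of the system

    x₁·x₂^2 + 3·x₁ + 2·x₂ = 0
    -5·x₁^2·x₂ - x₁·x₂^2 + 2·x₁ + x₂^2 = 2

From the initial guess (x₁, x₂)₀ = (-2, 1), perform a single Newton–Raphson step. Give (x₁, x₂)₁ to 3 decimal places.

(0.714, 3.429)

At (-2, 1): F = (-6.000, -23.000).
Jacobian J = [[x₂^2 + 3, 2·x₁·x₂ + 2], [-10·x₁·x₂ - x₂^2 + 2, -5·x₁^2 - 2·x₁·x₂ + 2·x₂]].
At the point, J = [[4.000, -2.000], [21.000, -14.000]] (det J = -14.000).
Solving J·Δ = −F gives Δ = (2.714, 2.429).
Then the next iterate is (x₁, x₂)₁ = (0.714, 3.429).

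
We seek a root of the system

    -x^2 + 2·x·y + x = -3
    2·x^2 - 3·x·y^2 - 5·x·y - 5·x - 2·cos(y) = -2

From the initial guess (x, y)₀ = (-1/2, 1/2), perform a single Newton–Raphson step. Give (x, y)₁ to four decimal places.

At (-1/2, 1/2): F = (1.7500, 4.869835).
Jacobian J = [[-2·x + 2·y + 1, 2·x], [4·x - 3·y^2 - 5·y - 5, -6·x·y - 5·x + 2·sin(y)]].
At the point, J = [[3.0000, -1.0000], [-10.2500, 4.958851]] (det J = 4.626553).
Solving J·Δ = −F gives Δ = (-2.9283, -7.0348).
Then the next iterate is (x, y)₁ = (-3.4283, -6.5348).

(-3.4283, -6.5348)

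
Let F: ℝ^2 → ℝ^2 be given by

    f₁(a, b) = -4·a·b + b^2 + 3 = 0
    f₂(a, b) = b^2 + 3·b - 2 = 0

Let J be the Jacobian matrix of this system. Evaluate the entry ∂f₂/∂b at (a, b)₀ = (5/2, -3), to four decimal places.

-3.0000

∂f₂/∂b = 2·b + 3.
At (5/2, -3) this is -3.0000.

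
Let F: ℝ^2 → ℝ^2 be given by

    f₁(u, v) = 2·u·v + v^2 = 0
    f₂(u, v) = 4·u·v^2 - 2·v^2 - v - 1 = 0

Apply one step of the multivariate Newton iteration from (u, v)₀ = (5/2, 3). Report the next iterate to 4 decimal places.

At (5/2, 3): F = (24.0000, 68.0000).
Jacobian J = [[2·v, 2·u + 2·v], [4·v^2, 8·u·v - 4·v - 1]].
At the point, J = [[6.0000, 11.0000], [36.0000, 47.0000]] (det J = -114.0000).
Solving J·Δ = −F gives Δ = (3.3333, -4.0000).
Then the next iterate is (u, v)₁ = (5.8333, -1.0000).

(5.8333, -1.0000)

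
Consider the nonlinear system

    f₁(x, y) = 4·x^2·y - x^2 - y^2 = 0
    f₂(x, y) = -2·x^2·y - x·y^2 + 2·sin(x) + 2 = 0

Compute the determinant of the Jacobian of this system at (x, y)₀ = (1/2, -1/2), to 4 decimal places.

-5.0103

J = [[8·x·y - 2·x, 4·x^2 - 2·y], [-4·x·y - y^2 + 2·cos(x), -2·x^2 - 2·x·y]].
At the point, J = [[-3.0000, 2.0000], [2.505165, 0.0000]].
det J = -5.0103.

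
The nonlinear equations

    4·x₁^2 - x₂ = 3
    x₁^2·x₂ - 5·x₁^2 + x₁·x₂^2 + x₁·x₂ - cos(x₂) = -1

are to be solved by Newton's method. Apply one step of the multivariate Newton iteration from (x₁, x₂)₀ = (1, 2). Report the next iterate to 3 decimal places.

At (1, 2): F = (-1.000, 4.41615).
Jacobian J = [[8·x₁, -1], [2·x₁·x₂ - 10·x₁ + x₂^2 + x₂, x₁^2 + 2·x₁·x₂ + x₁ + sin(x₂)]].
At the point, J = [[8.000, -1.000], [0.000, 6.90930]] (det J = 55.27438).
Solving J·Δ = −F gives Δ = (0.045, -0.639).
Then the next iterate is (x₁, x₂)₁ = (1.045, 1.361).

(1.045, 1.361)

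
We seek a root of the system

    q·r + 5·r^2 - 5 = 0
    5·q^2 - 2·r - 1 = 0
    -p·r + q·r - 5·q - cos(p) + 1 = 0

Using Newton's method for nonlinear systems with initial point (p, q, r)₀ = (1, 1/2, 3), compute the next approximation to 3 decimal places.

(-0.852, 1.083, 1.582)

At (1, 1/2, 3): F = (41.500, -5.750, -3.54030).
Jacobian J = [[0, r, q + 10·r], [0, 10·q, -2], [-r + sin(p), r - 5, -p + q]].
At the point, J = [[0.000, 3.000, 30.500], [0.000, 5.000, -2.000], [-2.15853, -2.000, -0.500]] (det J = 342.12685).
Solving J·Δ = −F gives Δ = (-1.852, 0.583, -1.418).
Then the next iterate is (p, q, r)₁ = (-0.852, 1.083, 1.582).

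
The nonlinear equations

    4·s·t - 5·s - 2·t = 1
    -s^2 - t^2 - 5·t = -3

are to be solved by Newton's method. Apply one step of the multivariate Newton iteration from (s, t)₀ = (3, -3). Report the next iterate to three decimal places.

(4.070, 3.419)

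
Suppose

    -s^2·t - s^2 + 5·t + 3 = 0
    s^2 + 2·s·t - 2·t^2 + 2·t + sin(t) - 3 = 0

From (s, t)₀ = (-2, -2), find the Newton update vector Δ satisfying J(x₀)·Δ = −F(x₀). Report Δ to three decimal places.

(-0.896, -0.583)

At (-2, -2): F = (-3.000, -3.90930).
Jacobian J = [[-2·s·t - 2·s, -s^2 + 5], [2·s + 2·t, 2·s - 4·t + cos(t) + 2]].
At the point, J = [[-4.000, 1.000], [-8.000, 5.58385]] (det J = -14.33541).
Solving J·Δ = −F gives Δ = (-0.896, -0.583).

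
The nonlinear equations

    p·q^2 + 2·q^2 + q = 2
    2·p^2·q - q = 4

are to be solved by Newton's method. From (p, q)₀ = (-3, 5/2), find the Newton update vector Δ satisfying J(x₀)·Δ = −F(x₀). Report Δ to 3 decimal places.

At (-3, 5/2): F = (-5.750, 38.500).
Jacobian J = [[q^2, 2·p·q + 4·q + 1], [4·p·q, 2·p^2 - 1]].
At the point, J = [[6.250, -4.000], [-30.000, 17.000]] (det J = -13.750).
Solving J·Δ = −F gives Δ = (4.091, 4.955).

(4.091, 4.955)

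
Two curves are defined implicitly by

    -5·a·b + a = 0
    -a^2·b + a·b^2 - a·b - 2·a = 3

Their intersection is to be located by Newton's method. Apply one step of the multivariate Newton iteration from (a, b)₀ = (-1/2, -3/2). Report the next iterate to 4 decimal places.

At (-1/2, -3/2): F = (-4.2500, -3.5000).
Jacobian J = [[-5·b + 1, -5·a], [-2·a·b + b^2 - b - 2, -a^2 + 2·a·b - a]].
At the point, J = [[8.5000, 2.5000], [0.2500, 1.7500]] (det J = 14.2500).
Solving J·Δ = −F gives Δ = (-0.0921, 2.0132).
Then the next iterate is (a, b)₁ = (-0.5921, 0.5132).

(-0.5921, 0.5132)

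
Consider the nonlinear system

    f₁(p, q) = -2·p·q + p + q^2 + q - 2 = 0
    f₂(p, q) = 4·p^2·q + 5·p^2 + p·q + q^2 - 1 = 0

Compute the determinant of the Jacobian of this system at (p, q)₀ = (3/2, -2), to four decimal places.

-33.5000

J = [[-2·q + 1, -2·p + 2·q + 1], [8·p·q + 10·p + q, 4·p^2 + p + 2·q]].
At the point, J = [[5.0000, -6.0000], [-11.0000, 6.5000]].
det J = -33.5000.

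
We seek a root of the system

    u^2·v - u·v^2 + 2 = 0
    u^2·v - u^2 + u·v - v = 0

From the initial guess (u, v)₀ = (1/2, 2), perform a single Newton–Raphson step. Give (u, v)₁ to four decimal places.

At (1/2, 2): F = (0.5000, -0.7500).
Jacobian J = [[2·u·v - v^2, u^2 - 2·u·v], [2·u·v - 2·u + v, u^2 + u - 1]].
At the point, J = [[-2.0000, -1.7500], [3.0000, -0.2500]] (det J = 5.7500).
Solving J·Δ = −F gives Δ = (0.2500, 0.0000).
Then the next iterate is (u, v)₁ = (0.7500, 2.0000).

(0.7500, 2.0000)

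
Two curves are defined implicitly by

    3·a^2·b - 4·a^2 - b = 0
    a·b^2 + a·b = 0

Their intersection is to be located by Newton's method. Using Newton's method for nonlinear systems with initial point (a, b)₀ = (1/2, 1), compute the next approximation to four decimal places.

(-1.1250, 2.5000)

At (1/2, 1): F = (-1.2500, 1.0000).
Jacobian J = [[6·a·b - 8·a, 3·a^2 - 1], [b^2 + b, 2·a·b + a]].
At the point, J = [[-1.0000, -0.2500], [2.0000, 1.5000]] (det J = -1.0000).
Solving J·Δ = −F gives Δ = (-1.6250, 1.5000).
Then the next iterate is (a, b)₁ = (-1.1250, 2.5000).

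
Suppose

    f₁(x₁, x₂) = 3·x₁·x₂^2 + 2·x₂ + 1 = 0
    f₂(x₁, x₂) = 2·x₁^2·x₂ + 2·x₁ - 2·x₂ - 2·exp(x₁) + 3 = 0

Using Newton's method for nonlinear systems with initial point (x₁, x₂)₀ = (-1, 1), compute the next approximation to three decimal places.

(-0.903, 1.072)

At (-1, 1): F = (0.000, 0.26424).
Jacobian J = [[3·x₂^2, 6·x₁·x₂ + 2], [4·x₁·x₂ - 2·exp(x₁) + 2, 2·x₁^2 - 2]].
At the point, J = [[3.000, -4.000], [-2.73576, 0.000]] (det J = -10.94304).
Solving J·Δ = −F gives Δ = (0.097, 0.072).
Then the next iterate is (x₁, x₂)₁ = (-0.903, 1.072).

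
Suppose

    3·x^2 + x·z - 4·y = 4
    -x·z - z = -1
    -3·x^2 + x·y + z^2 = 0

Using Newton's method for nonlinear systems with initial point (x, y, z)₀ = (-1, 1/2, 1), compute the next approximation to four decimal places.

(0.0000, -1.0556, -1.7778)

At (-1, 1/2, 1): F = (-4.0000, 1.0000, -2.5000).
Jacobian J = [[6·x + z, -4, x], [-z, 0, -x - 1], [-6·x + y, x, 2·z]].
At the point, J = [[-5.0000, -4.0000, -1.0000], [-1.0000, 0.0000, 0.0000], [6.5000, -1.0000, 2.0000]] (det J = -9.0000).
Solving J·Δ = −F gives Δ = (1.0000, -1.5556, -2.7778).
Then the next iterate is (x, y, z)₁ = (0.0000, -1.0556, -1.7778).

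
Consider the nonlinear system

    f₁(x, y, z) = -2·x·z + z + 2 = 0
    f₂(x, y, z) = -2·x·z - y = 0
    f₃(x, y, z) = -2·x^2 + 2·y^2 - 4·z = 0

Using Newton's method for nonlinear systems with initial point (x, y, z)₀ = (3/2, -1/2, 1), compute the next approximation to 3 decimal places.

(0.750, -3.750, 1.750)

At (3/2, -1/2, 1): F = (0.000, -2.500, -8.000).
Jacobian J = [[-2·z, 0, -2·x + 1], [-2·z, -1, -2·x], [-4·x, 4·y, -4]].
At the point, J = [[-2.000, 0.000, -2.000], [-2.000, -1.000, -3.000], [-6.000, -2.000, -4.000]] (det J = 8.000).
Solving J·Δ = −F gives Δ = (-0.750, -3.250, 0.750).
Then the next iterate is (x, y, z)₁ = (0.750, -3.750, 1.750).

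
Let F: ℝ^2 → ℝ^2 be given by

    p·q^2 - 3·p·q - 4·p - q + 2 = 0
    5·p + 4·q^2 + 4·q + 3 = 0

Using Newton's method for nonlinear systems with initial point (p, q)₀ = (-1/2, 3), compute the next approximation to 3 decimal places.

(1.000, 1.000)

At (-1/2, 3): F = (1.000, 48.500).
Jacobian J = [[q^2 - 3·q - 4, 2·p·q - 3·p - 1], [5, 8·q + 4]].
At the point, J = [[-4.000, -2.500], [5.000, 28.000]] (det J = -99.500).
Solving J·Δ = −F gives Δ = (1.500, -2.000).
Then the next iterate is (p, q)₁ = (1.000, 1.000).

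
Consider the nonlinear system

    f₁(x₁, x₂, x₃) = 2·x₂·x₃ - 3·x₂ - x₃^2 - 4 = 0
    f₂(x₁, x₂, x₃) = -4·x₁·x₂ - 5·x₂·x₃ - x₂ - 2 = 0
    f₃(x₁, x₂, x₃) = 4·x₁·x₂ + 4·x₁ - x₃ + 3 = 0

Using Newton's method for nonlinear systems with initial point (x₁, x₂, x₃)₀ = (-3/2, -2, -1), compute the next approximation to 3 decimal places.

At (-3/2, -2, -1): F = (5.000, -22.000, 10.000).
Jacobian J = [[0, 2·x₃ - 3, 2·x₂ - 2·x₃], [-4·x₂, -4·x₁ - 5·x₃ - 1, -5·x₂], [4·x₂ + 4, 4·x₁, -1]].
At the point, J = [[0.000, -5.000, -2.000], [8.000, 10.000, 10.000], [-4.000, -6.000, -1.000]] (det J = 176.000).
Solving J·Δ = −F gives Δ = (1.159, 0.818, 0.455).
Then the next iterate is (x₁, x₂, x₃)₁ = (-0.341, -1.182, -0.545).

(-0.341, -1.182, -0.545)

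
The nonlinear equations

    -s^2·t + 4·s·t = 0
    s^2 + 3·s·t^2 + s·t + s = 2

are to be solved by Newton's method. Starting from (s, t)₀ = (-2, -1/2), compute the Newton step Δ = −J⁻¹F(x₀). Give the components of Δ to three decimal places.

At (-2, -1/2): F = (6.000, -0.500).
Jacobian J = [[-2·s·t + 4·t, -s^2 + 4·s], [2·s + 3·t^2 + t + 1, 6·s·t + s]].
At the point, J = [[-4.000, -12.000], [-2.750, 4.000]] (det J = -49.000).
Solving J·Δ = −F gives Δ = (0.367, 0.378).

(0.367, 0.378)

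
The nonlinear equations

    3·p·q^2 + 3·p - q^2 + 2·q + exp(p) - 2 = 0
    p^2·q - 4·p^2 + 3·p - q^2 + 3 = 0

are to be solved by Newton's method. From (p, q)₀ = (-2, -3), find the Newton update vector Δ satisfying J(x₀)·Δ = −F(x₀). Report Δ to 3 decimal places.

(0.933, 1.108)

At (-2, -3): F = (-76.86466, -40.000).
Jacobian J = [[3·q^2 + exp(p) + 3, 6·p·q - 2·q + 2], [2·p·q - 8·p + 3, p^2 - 2·q]].
At the point, J = [[30.13534, 44.000], [31.000, 10.000]] (det J = -1062.64665).
Solving J·Δ = −F gives Δ = (0.933, 1.108).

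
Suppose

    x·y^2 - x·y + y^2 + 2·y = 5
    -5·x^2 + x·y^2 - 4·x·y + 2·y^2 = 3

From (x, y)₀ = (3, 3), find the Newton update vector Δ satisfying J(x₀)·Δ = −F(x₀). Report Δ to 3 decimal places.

At (3, 3): F = (28.000, -39.000).
Jacobian J = [[y^2 - y, 2·x·y - x + 2·y + 2], [-10·x + y^2 - 4·y, 2·x·y - 4·x + 4·y]].
At the point, J = [[6.000, 23.000], [-33.000, 18.000]] (det J = 867.000).
Solving J·Δ = −F gives Δ = (-1.616, -0.796).

(-1.616, -0.796)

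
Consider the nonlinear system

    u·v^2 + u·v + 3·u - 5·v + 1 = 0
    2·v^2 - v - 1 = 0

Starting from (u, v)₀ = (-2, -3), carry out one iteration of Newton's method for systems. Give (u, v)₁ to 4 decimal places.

At (-2, -3): F = (-2.0000, 20.0000).
Jacobian J = [[v^2 + v + 3, 2·u·v + u - 5], [0, 4·v - 1]].
At the point, J = [[9.0000, 5.0000], [0.0000, -13.0000]] (det J = -117.0000).
Solving J·Δ = −F gives Δ = (-0.6325, 1.5385).
Then the next iterate is (u, v)₁ = (-2.6325, -1.4615).

(-2.6325, -1.4615)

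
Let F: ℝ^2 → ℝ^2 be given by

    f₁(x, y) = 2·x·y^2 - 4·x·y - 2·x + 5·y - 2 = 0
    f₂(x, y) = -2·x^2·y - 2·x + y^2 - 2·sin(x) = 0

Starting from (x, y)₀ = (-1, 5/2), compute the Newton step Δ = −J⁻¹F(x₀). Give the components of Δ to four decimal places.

(-4.1491, 7.9254)

At (-1, 5/2): F = (10.0000, 4.932942).
Jacobian J = [[2·y^2 - 4·y - 2, 4·x·y - 4·x + 5], [-4·x·y - 2·cos(x) - 2, -2·x^2 + 2·y]].
At the point, J = [[0.5000, -1.0000], [6.919395, 3.0000]] (det J = 8.419395).
Solving J·Δ = −F gives Δ = (-4.1491, 7.9254).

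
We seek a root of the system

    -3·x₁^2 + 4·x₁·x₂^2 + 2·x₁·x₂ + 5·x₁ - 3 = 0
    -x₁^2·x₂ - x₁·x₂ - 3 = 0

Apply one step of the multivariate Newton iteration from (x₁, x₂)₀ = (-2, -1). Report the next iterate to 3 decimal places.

(33.000, -54.000)

At (-2, -1): F = (-29.000, -1.000).
Jacobian J = [[-6·x₁ + 4·x₂^2 + 2·x₂ + 5, 8·x₁·x₂ + 2·x₁], [-2·x₁·x₂ - x₂, -x₁^2 - x₁]].
At the point, J = [[19.000, 12.000], [-3.000, -2.000]] (det J = -2.000).
Solving J·Δ = −F gives Δ = (35.000, -53.000).
Then the next iterate is (x₁, x₂)₁ = (33.000, -54.000).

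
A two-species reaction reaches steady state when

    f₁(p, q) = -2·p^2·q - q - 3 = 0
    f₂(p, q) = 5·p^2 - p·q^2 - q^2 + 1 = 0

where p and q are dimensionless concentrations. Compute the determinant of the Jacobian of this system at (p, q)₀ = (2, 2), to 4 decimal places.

J = [[-4·p·q, -2·p^2 - 1], [10·p - q^2, -2·p·q - 2·q]].
At the point, J = [[-16.0000, -9.0000], [16.0000, -12.0000]].
det J = 336.0000.

336.0000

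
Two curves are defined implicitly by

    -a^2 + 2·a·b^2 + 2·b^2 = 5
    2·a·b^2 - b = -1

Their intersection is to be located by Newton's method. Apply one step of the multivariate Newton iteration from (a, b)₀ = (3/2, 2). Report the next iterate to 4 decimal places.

(0.7405, 1.5524)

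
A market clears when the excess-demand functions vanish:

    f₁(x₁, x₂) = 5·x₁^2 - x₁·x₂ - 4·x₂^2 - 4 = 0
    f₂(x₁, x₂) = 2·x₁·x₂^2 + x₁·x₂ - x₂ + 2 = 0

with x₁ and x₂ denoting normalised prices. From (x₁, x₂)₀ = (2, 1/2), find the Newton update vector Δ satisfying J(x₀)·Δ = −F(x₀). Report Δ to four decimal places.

(-0.8792, -0.5242)

At (2, 1/2): F = (14.0000, 3.5000).
Jacobian J = [[10·x₁ - x₂, -x₁ - 8·x₂], [2·x₂^2 + x₂, 4·x₁·x₂ + x₁ - 1]].
At the point, J = [[19.5000, -6.0000], [1.0000, 5.0000]] (det J = 103.5000).
Solving J·Δ = −F gives Δ = (-0.8792, -0.5242).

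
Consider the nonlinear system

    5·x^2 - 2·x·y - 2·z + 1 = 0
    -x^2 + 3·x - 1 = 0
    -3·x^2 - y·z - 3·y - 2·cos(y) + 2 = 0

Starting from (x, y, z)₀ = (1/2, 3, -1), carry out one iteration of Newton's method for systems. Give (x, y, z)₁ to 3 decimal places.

(0.375, -17.470, 9.922)

At (1/2, 3, -1): F = (1.250, 0.250, -2.77002).
Jacobian J = [[10·x - 2·y, -2·x, -2], [-2·x + 3, 0, 0], [-6·x, -z + 2·sin(y) - 3, -y]].
At the point, J = [[-1.000, -1.000, -2.000], [2.000, 0.000, 0.000], [-3.000, -1.71776, -3.000]] (det J = 0.87104).
Solving J·Δ = −F gives Δ = (-0.125, -20.470, 10.922).
Then the next iterate is (x, y, z)₁ = (0.375, -17.470, 9.922).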